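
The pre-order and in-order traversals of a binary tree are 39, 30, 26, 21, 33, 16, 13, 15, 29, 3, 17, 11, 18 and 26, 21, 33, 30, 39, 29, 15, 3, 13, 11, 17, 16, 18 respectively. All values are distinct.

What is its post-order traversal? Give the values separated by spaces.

33 21 26 30 29 3 15 11 17 13 18 16 39

The first element of pre-order is the root; it splits in-order into left and right subtrees.
Root 39: left subtree has 4 nodes {26, 21, 33, 30}, right has 8 {29, 15, 3, 13, 11, 17, 16, 18}.
  Root 30: left subtree has 3 nodes {26, 21, 33}, right has 0 { }.
    Root 26: left subtree has 0 nodes { }, right has 2 {21, 33}.
      Root 21: left subtree has 0 nodes { }, right has 1 {33}.
  Root 16: left subtree has 6 nodes {29, 15, 3, 13, 11, 17}, right has 1 {18}.
    Root 13: left subtree has 3 nodes {29, 15, 3}, right has 2 {11, 17}.
      Root 15: left subtree has 1 node {29}, right has 1 {3}.
      Root 17: left subtree has 1 node {11}, right has 0 { }.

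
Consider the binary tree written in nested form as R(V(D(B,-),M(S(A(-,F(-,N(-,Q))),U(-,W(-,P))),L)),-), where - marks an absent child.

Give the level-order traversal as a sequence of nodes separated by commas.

Level-order visits nodes level by level from the root, left to right within each level.
Level 0: R
Level 1: V
Level 2: D, M
Level 3: B, S, L
Level 4: A, U
Level 5: F, W
Level 6: N, P
Level 7: Q

R, V, D, M, B, S, L, A, U, F, W, N, P, Q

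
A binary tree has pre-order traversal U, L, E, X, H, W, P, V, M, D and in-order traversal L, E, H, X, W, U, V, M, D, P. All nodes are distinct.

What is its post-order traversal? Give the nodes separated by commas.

The first element of pre-order is the root; it splits in-order into left and right subtrees.
Root U: left subtree has 5 nodes {L, E, H, X, W}, right has 4 {V, M, D, P}.
  Root L: left subtree has 0 nodes { }, right has 4 {E, H, X, W}.
    Root E: left subtree has 0 nodes { }, right has 3 {H, X, W}.
      Root X: left subtree has 1 node {H}, right has 1 {W}.
  Root P: left subtree has 3 nodes {V, M, D}, right has 0 { }.
    Root V: left subtree has 0 nodes { }, right has 2 {M, D}.
      Root M: left subtree has 0 nodes { }, right has 1 {D}.

H, W, X, E, L, D, M, V, P, U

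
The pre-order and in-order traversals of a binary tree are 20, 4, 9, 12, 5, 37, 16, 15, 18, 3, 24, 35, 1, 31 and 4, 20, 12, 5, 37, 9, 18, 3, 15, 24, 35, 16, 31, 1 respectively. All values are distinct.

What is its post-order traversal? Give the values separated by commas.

4, 37, 5, 12, 3, 18, 35, 24, 15, 31, 1, 16, 9, 20

The first element of pre-order is the root; it splits in-order into left and right subtrees.
Root 20: left subtree has 1 node {4}, right has 12 {12, 5, 37, 9, 18, 3, 15, 24, 35, 16, 31, 1}.
  Root 9: left subtree has 3 nodes {12, 5, 37}, right has 8 {18, 3, 15, 24, 35, 16, 31, 1}.
    Root 12: left subtree has 0 nodes { }, right has 2 {5, 37}.
      Root 5: left subtree has 0 nodes { }, right has 1 {37}.
    Root 16: left subtree has 5 nodes {18, 3, 15, 24, 35}, right has 2 {31, 1}.
      Root 15: left subtree has 2 nodes {18, 3}, right has 2 {24, 35}.
        Root 18: left subtree has 0 nodes { }, right has 1 {3}.
        Root 24: left subtree has 0 nodes { }, right has 1 {35}.
      Root 1: left subtree has 1 node {31}, right has 0 { }.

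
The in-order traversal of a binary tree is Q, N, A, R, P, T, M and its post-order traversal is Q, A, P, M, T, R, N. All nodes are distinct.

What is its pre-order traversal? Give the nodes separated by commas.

N, Q, R, A, T, P, M

The last element of post-order is the root; it splits in-order into left and right subtrees.
Root N: left subtree has 1 node {Q}, right has 5 {A, R, P, T, M}.
  Root R: left subtree has 1 node {A}, right has 3 {P, T, M}.
    Root T: left subtree has 1 node {P}, right has 1 {M}.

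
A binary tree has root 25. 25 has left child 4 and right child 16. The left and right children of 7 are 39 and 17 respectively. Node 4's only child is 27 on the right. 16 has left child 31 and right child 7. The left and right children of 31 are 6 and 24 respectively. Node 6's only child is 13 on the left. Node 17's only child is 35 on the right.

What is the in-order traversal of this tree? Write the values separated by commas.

In-order visits the left subtree, then the node, then the right subtree.
At 25: go left to 4.
  At 4: no left child.
  Visit 4.
  At 4: go right to 27.
    27 is a leaf — visit 27.
Visit 25.
At 25: go right to 16.
  At 16: go left to 31.
    At 31: go left to 6.
      At 6: go left to 13.
        13 is a leaf — visit 13.
      Visit 6.
      At 6: no right child.
    Visit 31.
    At 31: go right to 24.
      24 is a leaf — visit 24.
  Visit 16.
  At 16: go right to 7.
    At 7: go left to 39.
      39 is a leaf — visit 39.
    Visit 7.
    At 7: go right to 17.
      At 17: no left child.
      Visit 17.
      At 17: go right to 35.
        35 is a leaf — visit 35.

4, 27, 25, 13, 6, 31, 24, 16, 39, 7, 17, 35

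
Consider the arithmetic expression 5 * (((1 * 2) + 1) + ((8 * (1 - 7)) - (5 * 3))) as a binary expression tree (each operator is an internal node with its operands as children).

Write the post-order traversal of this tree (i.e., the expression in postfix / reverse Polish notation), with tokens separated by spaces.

Post-order on an expression tree gives postfix notation: for each operator, emit left operand, right operand, then the operator.

5 1 2 * 1 + 8 1 7 - * 5 3 * - + *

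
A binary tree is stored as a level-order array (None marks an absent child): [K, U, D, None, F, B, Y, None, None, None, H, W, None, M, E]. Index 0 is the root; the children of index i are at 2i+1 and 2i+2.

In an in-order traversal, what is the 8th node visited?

M

In-order visits the left subtree, then the node, then the right subtree.
At K: go left to U.
  At U: no left child.
  Visit U.
  At U: go right to F.
    At F: no left child.
    Visit F.
    At F: go right to H.
      H is a leaf — visit H.
Visit K.
At K: go right to D.
  At D: go left to B.
    At B: go left to W.
      W is a leaf — visit W.
    Visit B.
    At B: no right child.
  Visit D.
  At D: go right to Y.
    At Y: go left to M.
      M is a leaf — visit M.
    Visit Y.
    At Y: go right to E.
      E is a leaf — visit E.
Full in-order sequence: U, F, H, K, W, B, D, M, Y, E.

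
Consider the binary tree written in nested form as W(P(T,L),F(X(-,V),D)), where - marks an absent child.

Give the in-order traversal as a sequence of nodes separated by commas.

T, P, L, W, X, V, F, D

In-order visits the left subtree, then the node, then the right subtree.
At W: go left to P.
  At P: go left to T.
    T is a leaf — visit T.
  Visit P.
  At P: go right to L.
    L is a leaf — visit L.
Visit W.
At W: go right to F.
  At F: go left to X.
    At X: no left child.
    Visit X.
    At X: go right to V.
      V is a leaf — visit V.
  Visit F.
  At F: go right to D.
    D is a leaf — visit D.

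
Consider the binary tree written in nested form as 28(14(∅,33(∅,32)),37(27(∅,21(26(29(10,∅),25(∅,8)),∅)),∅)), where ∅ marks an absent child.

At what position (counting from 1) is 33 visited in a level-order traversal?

Level-order visits nodes level by level from the root, left to right within each level.
Level 0: 28
Level 1: 14, 37
Level 2: 33, 27
Level 3: 32, 21
Level 4: 26
Level 5: 29, 25
Level 6: 10, 8
Full level-order sequence: 28, 14, 37, 33, 27, 32, 21, 26, 29, 25, 10, 8.

4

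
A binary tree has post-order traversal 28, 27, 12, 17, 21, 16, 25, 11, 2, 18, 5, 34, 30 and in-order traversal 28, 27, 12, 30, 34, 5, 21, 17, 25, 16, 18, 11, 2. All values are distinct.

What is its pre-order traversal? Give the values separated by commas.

The last element of post-order is the root; it splits in-order into left and right subtrees.
Root 30: left subtree has 3 nodes {28, 27, 12}, right has 9 {34, 5, 21, 17, 25, 16, 18, 11, 2}.
  Root 12: left subtree has 2 nodes {28, 27}, right has 0 { }.
    Root 27: left subtree has 1 node {28}, right has 0 { }.
  Root 34: left subtree has 0 nodes { }, right has 8 {5, 21, 17, 25, 16, 18, 11, 2}.
    Root 5: left subtree has 0 nodes { }, right has 7 {21, 17, 25, 16, 18, 11, 2}.
      Root 18: left subtree has 4 nodes {21, 17, 25, 16}, right has 2 {11, 2}.
        Root 25: left subtree has 2 nodes {21, 17}, right has 1 {16}.
          Root 21: left subtree has 0 nodes { }, right has 1 {17}.
        Root 2: left subtree has 1 node {11}, right has 0 { }.

30, 12, 27, 28, 34, 5, 18, 25, 21, 17, 16, 2, 11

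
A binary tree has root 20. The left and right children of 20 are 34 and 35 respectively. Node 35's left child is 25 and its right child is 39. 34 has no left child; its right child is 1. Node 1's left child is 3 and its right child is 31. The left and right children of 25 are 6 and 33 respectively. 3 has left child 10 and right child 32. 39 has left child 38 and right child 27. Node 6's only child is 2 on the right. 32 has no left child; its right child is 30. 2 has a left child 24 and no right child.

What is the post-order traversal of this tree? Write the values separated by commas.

Post-order visits the left subtree, then the right subtree, then the node.
At 20: go left to 34.
  At 34: no left child.
  At 34: go right to 1.
    At 1: go left to 3.
      At 3: go left to 10.
        10 is a leaf — visit 10.
      At 3: go right to 32.
        At 32: no left child.
        At 32: go right to 30.
          30 is a leaf — visit 30.
        Visit 32.
      Visit 3.
    At 1: go right to 31.
      31 is a leaf — visit 31.
    Visit 1.
  Visit 34.
At 20: go right to 35.
  At 35: go left to 25.
    At 25: go left to 6.
      At 6: no left child.
      At 6: go right to 2.
        At 2: go left to 24.
          24 is a leaf — visit 24.
        At 2: no right child.
        Visit 2.
      Visit 6.
    At 25: go right to 33.
      33 is a leaf — visit 33.
    Visit 25.
  At 35: go right to 39.
    At 39: go left to 38.
      38 is a leaf — visit 38.
    At 39: go right to 27.
      27 is a leaf — visit 27.
    Visit 39.
  Visit 35.
Visit 20.

10, 30, 32, 3, 31, 1, 34, 24, 2, 6, 33, 25, 38, 27, 39, 35, 20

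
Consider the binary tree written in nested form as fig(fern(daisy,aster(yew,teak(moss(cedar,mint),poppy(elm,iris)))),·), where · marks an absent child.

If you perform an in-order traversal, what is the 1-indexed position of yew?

In-order visits the left subtree, then the node, then the right subtree.
At fig: go left to fern.
  At fern: go left to daisy.
    daisy is a leaf — visit daisy.
  Visit fern.
  At fern: go right to aster.
    At aster: go left to yew.
      yew is a leaf — visit yew.
    Visit aster.
    At aster: go right to teak.
      At teak: go left to moss.
        At moss: go left to cedar.
          cedar is a leaf — visit cedar.
        Visit moss.
        At moss: go right to mint.
          mint is a leaf — visit mint.
      Visit teak.
      At teak: go right to poppy.
        At poppy: go left to elm.
          elm is a leaf — visit elm.
        Visit poppy.
        At poppy: go right to iris.
          iris is a leaf — visit iris.
Visit fig.
At fig: no right child.
Full in-order sequence: daisy, fern, yew, aster, cedar, moss, mint, teak, elm, poppy, iris, fig.

3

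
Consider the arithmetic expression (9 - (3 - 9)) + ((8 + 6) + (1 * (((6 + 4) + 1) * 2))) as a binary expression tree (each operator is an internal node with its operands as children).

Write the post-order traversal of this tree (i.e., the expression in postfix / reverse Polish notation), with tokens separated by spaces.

9 3 9 - - 8 6 + 1 6 4 + 1 + 2 * * + +

Post-order on an expression tree gives postfix notation: for each operator, emit left operand, right operand, then the operator.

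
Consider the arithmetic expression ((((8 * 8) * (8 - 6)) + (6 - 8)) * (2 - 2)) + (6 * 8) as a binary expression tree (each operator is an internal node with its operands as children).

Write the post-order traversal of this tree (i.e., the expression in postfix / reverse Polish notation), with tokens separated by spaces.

Post-order on an expression tree gives postfix notation: for each operator, emit left operand, right operand, then the operator.

8 8 * 8 6 - * 6 8 - + 2 2 - * 6 8 * +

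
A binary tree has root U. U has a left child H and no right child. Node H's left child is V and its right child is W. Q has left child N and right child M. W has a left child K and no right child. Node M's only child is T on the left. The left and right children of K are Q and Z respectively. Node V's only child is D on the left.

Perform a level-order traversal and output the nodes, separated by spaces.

U H V W D K Q Z N M T

Level-order visits nodes level by level from the root, left to right within each level.
Level 0: U
Level 1: H
Level 2: V, W
Level 3: D, K
Level 4: Q, Z
Level 5: N, M
Level 6: T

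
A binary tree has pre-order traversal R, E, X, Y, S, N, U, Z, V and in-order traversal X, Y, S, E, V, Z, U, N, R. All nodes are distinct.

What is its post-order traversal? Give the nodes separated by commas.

S, Y, X, V, Z, U, N, E, R

The first element of pre-order is the root; it splits in-order into left and right subtrees.
Root R: left subtree has 8 nodes {X, Y, S, E, V, Z, U, N}, right has 0 { }.
  Root E: left subtree has 3 nodes {X, Y, S}, right has 4 {V, Z, U, N}.
    Root X: left subtree has 0 nodes { }, right has 2 {Y, S}.
      Root Y: left subtree has 0 nodes { }, right has 1 {S}.
    Root N: left subtree has 3 nodes {V, Z, U}, right has 0 { }.
      Root U: left subtree has 2 nodes {V, Z}, right has 0 { }.
        Root Z: left subtree has 1 node {V}, right has 0 { }.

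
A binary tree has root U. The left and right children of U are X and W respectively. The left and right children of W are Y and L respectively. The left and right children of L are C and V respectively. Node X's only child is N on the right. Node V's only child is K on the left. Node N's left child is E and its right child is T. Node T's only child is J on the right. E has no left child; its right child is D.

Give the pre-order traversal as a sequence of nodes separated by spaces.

U X N E D T J W Y L C V K

Pre-order visits the node, then its left subtree, then its right subtree.
Visit U.
At U: go left to X.
  Visit X.
  At X: no left child.
  At X: go right to N.
    Visit N.
    At N: go left to E.
      Visit E.
      At E: no left child.
      At E: go right to D.
        D is a leaf — visit D.
    At N: go right to T.
      Visit T.
      At T: no left child.
      At T: go right to J.
        J is a leaf — visit J.
At U: go right to W.
  Visit W.
  At W: go left to Y.
    Y is a leaf — visit Y.
  At W: go right to L.
    Visit L.
    At L: go left to C.
      C is a leaf — visit C.
    At L: go right to V.
      Visit V.
      At V: go left to K.
        K is a leaf — visit K.
      At V: no right child.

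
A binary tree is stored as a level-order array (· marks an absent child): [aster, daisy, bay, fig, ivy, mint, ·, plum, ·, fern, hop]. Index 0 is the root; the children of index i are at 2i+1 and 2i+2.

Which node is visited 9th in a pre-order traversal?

Pre-order visits the node, then its left subtree, then its right subtree.
Visit aster.
At aster: go left to daisy.
  Visit daisy.
  At daisy: go left to fig.
    Visit fig.
    At fig: go left to plum.
      plum is a leaf — visit plum.
    At fig: no right child.
  At daisy: go right to ivy.
    Visit ivy.
    At ivy: go left to fern.
      fern is a leaf — visit fern.
    At ivy: go right to hop.
      hop is a leaf — visit hop.
At aster: go right to bay.
  Visit bay.
  At bay: go left to mint.
    mint is a leaf — visit mint.
  At bay: no right child.
Full pre-order sequence: aster, daisy, fig, plum, ivy, fern, hop, bay, mint.

mint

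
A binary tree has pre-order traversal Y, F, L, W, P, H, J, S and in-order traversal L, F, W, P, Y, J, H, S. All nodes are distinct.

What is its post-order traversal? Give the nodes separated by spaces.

L P W F J S H Y

The first element of pre-order is the root; it splits in-order into left and right subtrees.
Root Y: left subtree has 4 nodes {L, F, W, P}, right has 3 {J, H, S}.
  Root F: left subtree has 1 node {L}, right has 2 {W, P}.
    Root W: left subtree has 0 nodes { }, right has 1 {P}.
  Root H: left subtree has 1 node {J}, right has 1 {S}.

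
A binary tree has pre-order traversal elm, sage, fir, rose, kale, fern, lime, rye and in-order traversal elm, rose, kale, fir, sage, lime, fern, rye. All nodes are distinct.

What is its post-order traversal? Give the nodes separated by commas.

kale, rose, fir, lime, rye, fern, sage, elm

The first element of pre-order is the root; it splits in-order into left and right subtrees.
Root elm: left subtree has 0 nodes { }, right has 7 {rose, kale, fir, sage, lime, fern, rye}.
  Root sage: left subtree has 3 nodes {rose, kale, fir}, right has 3 {lime, fern, rye}.
    Root fir: left subtree has 2 nodes {rose, kale}, right has 0 { }.
      Root rose: left subtree has 0 nodes { }, right has 1 {kale}.
    Root fern: left subtree has 1 node {lime}, right has 1 {rye}.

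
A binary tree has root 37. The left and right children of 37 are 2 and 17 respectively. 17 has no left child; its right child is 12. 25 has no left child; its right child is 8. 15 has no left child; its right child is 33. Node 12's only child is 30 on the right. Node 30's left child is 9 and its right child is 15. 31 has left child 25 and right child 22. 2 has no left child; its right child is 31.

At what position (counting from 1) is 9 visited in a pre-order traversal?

10

Pre-order visits the node, then its left subtree, then its right subtree.
Visit 37.
At 37: go left to 2.
  Visit 2.
  At 2: no left child.
  At 2: go right to 31.
    Visit 31.
    At 31: go left to 25.
      Visit 25.
      At 25: no left child.
      At 25: go right to 8.
        8 is a leaf — visit 8.
    At 31: go right to 22.
      22 is a leaf — visit 22.
At 37: go right to 17.
  Visit 17.
  At 17: no left child.
  At 17: go right to 12.
    Visit 12.
    At 12: no left child.
    At 12: go right to 30.
      Visit 30.
      At 30: go left to 9.
        9 is a leaf — visit 9.
      At 30: go right to 15.
        Visit 15.
        At 15: no left child.
        At 15: go right to 33.
          33 is a leaf — visit 33.
Full pre-order sequence: 37, 2, 31, 25, 8, 22, 17, 12, 30, 9, 15, 33.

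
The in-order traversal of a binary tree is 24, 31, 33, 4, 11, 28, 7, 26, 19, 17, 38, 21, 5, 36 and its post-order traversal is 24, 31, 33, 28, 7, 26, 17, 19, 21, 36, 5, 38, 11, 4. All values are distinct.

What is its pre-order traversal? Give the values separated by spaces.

The last element of post-order is the root; it splits in-order into left and right subtrees.
Root 4: left subtree has 3 nodes {24, 31, 33}, right has 10 {11, 28, 7, 26, 19, 17, 38, 21, 5, 36}.
  Root 33: left subtree has 2 nodes {24, 31}, right has 0 { }.
    Root 31: left subtree has 1 node {24}, right has 0 { }.
  Root 11: left subtree has 0 nodes { }, right has 9 {28, 7, 26, 19, 17, 38, 21, 5, 36}.
    Root 38: left subtree has 5 nodes {28, 7, 26, 19, 17}, right has 3 {21, 5, 36}.
      Root 19: left subtree has 3 nodes {28, 7, 26}, right has 1 {17}.
        Root 26: left subtree has 2 nodes {28, 7}, right has 0 { }.
          Root 7: left subtree has 1 node {28}, right has 0 { }.
      Root 5: left subtree has 1 node {21}, right has 1 {36}.

4 33 31 24 11 38 19 26 7 28 17 5 21 36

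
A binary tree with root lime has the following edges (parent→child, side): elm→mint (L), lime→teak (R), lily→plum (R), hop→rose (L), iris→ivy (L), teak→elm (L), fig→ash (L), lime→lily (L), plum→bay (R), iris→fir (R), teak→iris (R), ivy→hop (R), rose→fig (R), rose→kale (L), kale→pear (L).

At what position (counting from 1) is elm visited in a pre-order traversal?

Pre-order visits the node, then its left subtree, then its right subtree.
Visit lime.
At lime: go left to lily.
  Visit lily.
  At lily: no left child.
  At lily: go right to plum.
    Visit plum.
    At plum: no left child.
    At plum: go right to bay.
      bay is a leaf — visit bay.
At lime: go right to teak.
  Visit teak.
  At teak: go left to elm.
    Visit elm.
    At elm: go left to mint.
      mint is a leaf — visit mint.
    At elm: no right child.
  At teak: go right to iris.
    Visit iris.
    At iris: go left to ivy.
      Visit ivy.
      At ivy: no left child.
      At ivy: go right to hop.
        Visit hop.
        At hop: go left to rose.
          Visit rose.
          At rose: go left to kale.
            Visit kale.
            At kale: go left to pear.
              pear is a leaf — visit pear.
            At kale: no right child.
          At rose: go right to fig.
            Visit fig.
            At fig: go left to ash.
              ash is a leaf — visit ash.
            At fig: no right child.
        At hop: no right child.
    At iris: go right to fir.
      fir is a leaf — visit fir.
Full pre-order sequence: lime, lily, plum, bay, teak, elm, mint, iris, ivy, hop, rose, kale, pear, fig, ash, fir.

6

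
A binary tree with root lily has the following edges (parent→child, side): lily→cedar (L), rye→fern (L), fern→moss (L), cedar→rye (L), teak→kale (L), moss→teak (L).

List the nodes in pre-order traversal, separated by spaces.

lily cedar rye fern moss teak kale

Pre-order visits the node, then its left subtree, then its right subtree.
Visit lily.
At lily: go left to cedar.
  Visit cedar.
  At cedar: go left to rye.
    Visit rye.
    At rye: go left to fern.
      Visit fern.
      At fern: go left to moss.
        Visit moss.
        At moss: go left to teak.
          Visit teak.
          At teak: go left to kale.
            kale is a leaf — visit kale.
          At teak: no right child.
        At moss: no right child.
      At fern: no right child.
    At rye: no right child.
  At cedar: no right child.
At lily: no right child.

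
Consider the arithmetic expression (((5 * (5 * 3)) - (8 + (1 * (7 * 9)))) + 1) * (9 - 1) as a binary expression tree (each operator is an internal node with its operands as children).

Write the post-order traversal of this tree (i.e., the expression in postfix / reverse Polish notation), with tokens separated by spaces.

5 5 3 * * 8 1 7 9 * * + - 1 + 9 1 - *

Post-order on an expression tree gives postfix notation: for each operator, emit left operand, right operand, then the operator.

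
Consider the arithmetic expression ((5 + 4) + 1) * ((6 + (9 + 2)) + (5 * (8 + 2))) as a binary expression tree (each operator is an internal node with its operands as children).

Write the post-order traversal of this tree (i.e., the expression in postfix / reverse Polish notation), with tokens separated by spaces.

Post-order on an expression tree gives postfix notation: for each operator, emit left operand, right operand, then the operator.

5 4 + 1 + 6 9 2 + + 5 8 2 + * + *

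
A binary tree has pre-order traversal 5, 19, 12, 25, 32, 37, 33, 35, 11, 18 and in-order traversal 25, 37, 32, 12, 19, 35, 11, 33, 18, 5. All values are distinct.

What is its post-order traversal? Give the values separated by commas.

The first element of pre-order is the root; it splits in-order into left and right subtrees.
Root 5: left subtree has 9 nodes {25, 37, 32, 12, 19, 35, 11, 33, 18}, right has 0 { }.
  Root 19: left subtree has 4 nodes {25, 37, 32, 12}, right has 4 {35, 11, 33, 18}.
    Root 12: left subtree has 3 nodes {25, 37, 32}, right has 0 { }.
      Root 25: left subtree has 0 nodes { }, right has 2 {37, 32}.
        Root 32: left subtree has 1 node {37}, right has 0 { }.
    Root 33: left subtree has 2 nodes {35, 11}, right has 1 {18}.
      Root 35: left subtree has 0 nodes { }, right has 1 {11}.

37, 32, 25, 12, 11, 35, 18, 33, 19, 5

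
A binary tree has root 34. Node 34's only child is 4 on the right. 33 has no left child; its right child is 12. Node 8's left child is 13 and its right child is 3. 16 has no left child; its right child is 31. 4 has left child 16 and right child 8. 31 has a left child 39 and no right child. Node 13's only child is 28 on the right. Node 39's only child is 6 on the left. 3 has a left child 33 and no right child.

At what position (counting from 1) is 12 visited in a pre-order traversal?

Pre-order visits the node, then its left subtree, then its right subtree.
Visit 34.
At 34: no left child.
At 34: go right to 4.
  Visit 4.
  At 4: go left to 16.
    Visit 16.
    At 16: no left child.
    At 16: go right to 31.
      Visit 31.
      At 31: go left to 39.
        Visit 39.
        At 39: go left to 6.
          6 is a leaf — visit 6.
        At 39: no right child.
      At 31: no right child.
  At 4: go right to 8.
    Visit 8.
    At 8: go left to 13.
      Visit 13.
      At 13: no left child.
      At 13: go right to 28.
        28 is a leaf — visit 28.
    At 8: go right to 3.
      Visit 3.
      At 3: go left to 33.
        Visit 33.
        At 33: no left child.
        At 33: go right to 12.
          12 is a leaf — visit 12.
      At 3: no right child.
Full pre-order sequence: 34, 4, 16, 31, 39, 6, 8, 13, 28, 3, 33, 12.

12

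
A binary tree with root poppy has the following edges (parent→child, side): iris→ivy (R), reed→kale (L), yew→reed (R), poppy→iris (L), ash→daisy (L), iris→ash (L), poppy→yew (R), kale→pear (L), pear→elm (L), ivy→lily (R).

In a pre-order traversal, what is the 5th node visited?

Pre-order visits the node, then its left subtree, then its right subtree.
Visit poppy.
At poppy: go left to iris.
  Visit iris.
  At iris: go left to ash.
    Visit ash.
    At ash: go left to daisy.
      daisy is a leaf — visit daisy.
    At ash: no right child.
  At iris: go right to ivy.
    Visit ivy.
    At ivy: no left child.
    At ivy: go right to lily.
      lily is a leaf — visit lily.
At poppy: go right to yew.
  Visit yew.
  At yew: no left child.
  At yew: go right to reed.
    Visit reed.
    At reed: go left to kale.
      Visit kale.
      At kale: go left to pear.
        Visit pear.
        At pear: go left to elm.
          elm is a leaf — visit elm.
        At pear: no right child.
      At kale: no right child.
    At reed: no right child.
Full pre-order sequence: poppy, iris, ash, daisy, ivy, lily, yew, reed, kale, pear, elm.

ivy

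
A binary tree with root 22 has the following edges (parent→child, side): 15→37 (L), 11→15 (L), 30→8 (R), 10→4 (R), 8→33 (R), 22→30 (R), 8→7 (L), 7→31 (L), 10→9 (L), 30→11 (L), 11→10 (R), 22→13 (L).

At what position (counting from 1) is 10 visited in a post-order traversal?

6

Post-order visits the left subtree, then the right subtree, then the node.
At 22: go left to 13.
  13 is a leaf — visit 13.
At 22: go right to 30.
  At 30: go left to 11.
    At 11: go left to 15.
      At 15: go left to 37.
        37 is a leaf — visit 37.
      At 15: no right child.
      Visit 15.
    At 11: go right to 10.
      At 10: go left to 9.
        9 is a leaf — visit 9.
      At 10: go right to 4.
        4 is a leaf — visit 4.
      Visit 10.
    Visit 11.
  At 30: go right to 8.
    At 8: go left to 7.
      At 7: go left to 31.
        31 is a leaf — visit 31.
      At 7: no right child.
      Visit 7.
    At 8: go right to 33.
      33 is a leaf — visit 33.
    Visit 8.
  Visit 30.
Visit 22.
Full post-order sequence: 13, 37, 15, 9, 4, 10, 11, 31, 7, 33, 8, 30, 22.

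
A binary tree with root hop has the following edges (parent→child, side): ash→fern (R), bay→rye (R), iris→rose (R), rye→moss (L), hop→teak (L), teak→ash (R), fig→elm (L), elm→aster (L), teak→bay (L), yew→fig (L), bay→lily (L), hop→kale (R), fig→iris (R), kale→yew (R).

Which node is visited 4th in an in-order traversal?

rye

In-order visits the left subtree, then the node, then the right subtree.
At hop: go left to teak.
  At teak: go left to bay.
    At bay: go left to lily.
      lily is a leaf — visit lily.
    Visit bay.
    At bay: go right to rye.
      At rye: go left to moss.
        moss is a leaf — visit moss.
      Visit rye.
      At rye: no right child.
  Visit teak.
  At teak: go right to ash.
    At ash: no left child.
    Visit ash.
    At ash: go right to fern.
      fern is a leaf — visit fern.
Visit hop.
At hop: go right to kale.
  At kale: no left child.
  Visit kale.
  At kale: go right to yew.
    At yew: go left to fig.
      At fig: go left to elm.
        At elm: go left to aster.
          aster is a leaf — visit aster.
        Visit elm.
        At elm: no right child.
      Visit fig.
      At fig: go right to iris.
        At iris: no left child.
        Visit iris.
        At iris: go right to rose.
          rose is a leaf — visit rose.
    Visit yew.
    At yew: no right child.
Full in-order sequence: lily, bay, moss, rye, teak, ash, fern, hop, kale, aster, elm, fig, iris, rose, yew.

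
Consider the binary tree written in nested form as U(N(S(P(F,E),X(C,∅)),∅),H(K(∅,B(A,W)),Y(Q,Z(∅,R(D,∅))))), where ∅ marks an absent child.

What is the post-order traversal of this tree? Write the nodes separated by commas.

F, E, P, C, X, S, N, A, W, B, K, Q, D, R, Z, Y, H, U

Post-order visits the left subtree, then the right subtree, then the node.
At U: go left to N.
  At N: go left to S.
    At S: go left to P.
      At P: go left to F.
        F is a leaf — visit F.
      At P: go right to E.
        E is a leaf — visit E.
      Visit P.
    At S: go right to X.
      At X: go left to C.
        C is a leaf — visit C.
      At X: no right child.
      Visit X.
    Visit S.
  At N: no right child.
  Visit N.
At U: go right to H.
  At H: go left to K.
    At K: no left child.
    At K: go right to B.
      At B: go left to A.
        A is a leaf — visit A.
      At B: go right to W.
        W is a leaf — visit W.
      Visit B.
    Visit K.
  At H: go right to Y.
    At Y: go left to Q.
      Q is a leaf — visit Q.
    At Y: go right to Z.
      At Z: no left child.
      At Z: go right to R.
        At R: go left to D.
          D is a leaf — visit D.
        At R: no right child.
        Visit R.
      Visit Z.
    Visit Y.
  Visit H.
Visit U.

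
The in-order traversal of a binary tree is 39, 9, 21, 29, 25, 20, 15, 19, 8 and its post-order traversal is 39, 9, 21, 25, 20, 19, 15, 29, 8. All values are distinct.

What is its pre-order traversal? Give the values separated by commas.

The last element of post-order is the root; it splits in-order into left and right subtrees.
Root 8: left subtree has 8 nodes {39, 9, 21, 29, 25, 20, 15, 19}, right has 0 { }.
  Root 29: left subtree has 3 nodes {39, 9, 21}, right has 4 {25, 20, 15, 19}.
    Root 21: left subtree has 2 nodes {39, 9}, right has 0 { }.
      Root 9: left subtree has 1 node {39}, right has 0 { }.
    Root 15: left subtree has 2 nodes {25, 20}, right has 1 {19}.
      Root 20: left subtree has 1 node {25}, right has 0 { }.

8, 29, 21, 9, 39, 15, 20, 25, 19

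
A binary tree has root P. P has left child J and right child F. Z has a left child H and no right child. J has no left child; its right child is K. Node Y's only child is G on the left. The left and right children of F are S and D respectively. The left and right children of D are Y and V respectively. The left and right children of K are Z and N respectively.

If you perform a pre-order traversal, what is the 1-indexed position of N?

6

Pre-order visits the node, then its left subtree, then its right subtree.
Visit P.
At P: go left to J.
  Visit J.
  At J: no left child.
  At J: go right to K.
    Visit K.
    At K: go left to Z.
      Visit Z.
      At Z: go left to H.
        H is a leaf — visit H.
      At Z: no right child.
    At K: go right to N.
      N is a leaf — visit N.
At P: go right to F.
  Visit F.
  At F: go left to S.
    S is a leaf — visit S.
  At F: go right to D.
    Visit D.
    At D: go left to Y.
      Visit Y.
      At Y: go left to G.
        G is a leaf — visit G.
      At Y: no right child.
    At D: go right to V.
      V is a leaf — visit V.
Full pre-order sequence: P, J, K, Z, H, N, F, S, D, Y, G, V.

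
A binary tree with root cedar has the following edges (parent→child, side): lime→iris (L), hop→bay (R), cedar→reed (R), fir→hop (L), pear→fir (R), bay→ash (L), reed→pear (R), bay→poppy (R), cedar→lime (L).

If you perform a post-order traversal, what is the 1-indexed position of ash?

3

Post-order visits the left subtree, then the right subtree, then the node.
At cedar: go left to lime.
  At lime: go left to iris.
    iris is a leaf — visit iris.
  At lime: no right child.
  Visit lime.
At cedar: go right to reed.
  At reed: no left child.
  At reed: go right to pear.
    At pear: no left child.
    At pear: go right to fir.
      At fir: go left to hop.
        At hop: no left child.
        At hop: go right to bay.
          At bay: go left to ash.
            ash is a leaf — visit ash.
          At bay: go right to poppy.
            poppy is a leaf — visit poppy.
          Visit bay.
        Visit hop.
      At fir: no right child.
      Visit fir.
    Visit pear.
  Visit reed.
Visit cedar.
Full post-order sequence: iris, lime, ash, poppy, bay, hop, fir, pear, reed, cedar.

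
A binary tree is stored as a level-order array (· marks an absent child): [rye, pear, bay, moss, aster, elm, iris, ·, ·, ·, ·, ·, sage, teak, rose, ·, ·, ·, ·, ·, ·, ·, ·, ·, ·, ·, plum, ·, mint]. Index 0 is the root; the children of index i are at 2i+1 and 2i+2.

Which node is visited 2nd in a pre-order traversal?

Pre-order visits the node, then its left subtree, then its right subtree.
Visit rye.
At rye: go left to pear.
  Visit pear.
  At pear: go left to moss.
    moss is a leaf — visit moss.
  At pear: go right to aster.
    aster is a leaf — visit aster.
At rye: go right to bay.
  Visit bay.
  At bay: go left to elm.
    Visit elm.
    At elm: no left child.
    At elm: go right to sage.
      Visit sage.
      At sage: no left child.
      At sage: go right to plum.
        plum is a leaf — visit plum.
  At bay: go right to iris.
    Visit iris.
    At iris: go left to teak.
      Visit teak.
      At teak: no left child.
      At teak: go right to mint.
        mint is a leaf — visit mint.
    At iris: go right to rose.
      rose is a leaf — visit rose.
Full pre-order sequence: rye, pear, moss, aster, bay, elm, sage, plum, iris, teak, mint, rose.

pear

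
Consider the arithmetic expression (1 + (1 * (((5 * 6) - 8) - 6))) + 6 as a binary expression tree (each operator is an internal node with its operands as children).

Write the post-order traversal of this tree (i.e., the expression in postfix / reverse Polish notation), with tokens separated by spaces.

Post-order on an expression tree gives postfix notation: for each operator, emit left operand, right operand, then the operator.

1 1 5 6 * 8 - 6 - * + 6 +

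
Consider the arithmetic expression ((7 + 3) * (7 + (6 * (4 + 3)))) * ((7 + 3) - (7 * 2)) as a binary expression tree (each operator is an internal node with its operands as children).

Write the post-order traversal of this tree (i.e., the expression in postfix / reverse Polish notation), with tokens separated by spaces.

Post-order on an expression tree gives postfix notation: for each operator, emit left operand, right operand, then the operator.

7 3 + 7 6 4 3 + * + * 7 3 + 7 2 * - *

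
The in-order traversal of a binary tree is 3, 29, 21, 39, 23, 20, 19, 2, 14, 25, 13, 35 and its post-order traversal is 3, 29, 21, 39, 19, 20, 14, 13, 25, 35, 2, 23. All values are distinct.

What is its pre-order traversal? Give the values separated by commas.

The last element of post-order is the root; it splits in-order into left and right subtrees.
Root 23: left subtree has 4 nodes {3, 29, 21, 39}, right has 7 {20, 19, 2, 14, 25, 13, 35}.
  Root 39: left subtree has 3 nodes {3, 29, 21}, right has 0 { }.
    Root 21: left subtree has 2 nodes {3, 29}, right has 0 { }.
      Root 29: left subtree has 1 node {3}, right has 0 { }.
  Root 2: left subtree has 2 nodes {20, 19}, right has 4 {14, 25, 13, 35}.
    Root 20: left subtree has 0 nodes { }, right has 1 {19}.
    Root 35: left subtree has 3 nodes {14, 25, 13}, right has 0 { }.
      Root 25: left subtree has 1 node {14}, right has 1 {13}.

23, 39, 21, 29, 3, 2, 20, 19, 35, 25, 14, 13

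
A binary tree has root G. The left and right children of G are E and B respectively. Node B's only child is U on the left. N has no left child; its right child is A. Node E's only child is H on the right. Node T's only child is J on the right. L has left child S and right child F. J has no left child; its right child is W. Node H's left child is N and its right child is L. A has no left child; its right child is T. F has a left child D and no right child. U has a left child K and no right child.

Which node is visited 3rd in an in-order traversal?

A

In-order visits the left subtree, then the node, then the right subtree.
At G: go left to E.
  At E: no left child.
  Visit E.
  At E: go right to H.
    At H: go left to N.
      At N: no left child.
      Visit N.
      At N: go right to A.
        At A: no left child.
        Visit A.
        At A: go right to T.
          At T: no left child.
          Visit T.
          At T: go right to J.
            At J: no left child.
            Visit J.
            At J: go right to W.
              W is a leaf — visit W.
    Visit H.
    At H: go right to L.
      At L: go left to S.
        S is a leaf — visit S.
      Visit L.
      At L: go right to F.
        At F: go left to D.
          D is a leaf — visit D.
        Visit F.
        At F: no right child.
Visit G.
At G: go right to B.
  At B: go left to U.
    At U: go left to K.
      K is a leaf — visit K.
    Visit U.
    At U: no right child.
  Visit B.
  At B: no right child.
Full in-order sequence: E, N, A, T, J, W, H, S, L, D, F, G, K, U, B.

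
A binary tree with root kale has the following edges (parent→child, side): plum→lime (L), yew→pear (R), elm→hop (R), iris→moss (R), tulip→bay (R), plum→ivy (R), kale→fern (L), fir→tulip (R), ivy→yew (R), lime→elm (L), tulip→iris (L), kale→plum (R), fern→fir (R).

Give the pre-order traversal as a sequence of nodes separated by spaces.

kale fern fir tulip iris moss bay plum lime elm hop ivy yew pear

Pre-order visits the node, then its left subtree, then its right subtree.
Visit kale.
At kale: go left to fern.
  Visit fern.
  At fern: no left child.
  At fern: go right to fir.
    Visit fir.
    At fir: no left child.
    At fir: go right to tulip.
      Visit tulip.
      At tulip: go left to iris.
        Visit iris.
        At iris: no left child.
        At iris: go right to moss.
          moss is a leaf — visit moss.
      At tulip: go right to bay.
        bay is a leaf — visit bay.
At kale: go right to plum.
  Visit plum.
  At plum: go left to lime.
    Visit lime.
    At lime: go left to elm.
      Visit elm.
      At elm: no left child.
      At elm: go right to hop.
        hop is a leaf — visit hop.
    At lime: no right child.
  At plum: go right to ivy.
    Visit ivy.
    At ivy: no left child.
    At ivy: go right to yew.
      Visit yew.
      At yew: no left child.
      At yew: go right to pear.
        pear is a leaf — visit pear.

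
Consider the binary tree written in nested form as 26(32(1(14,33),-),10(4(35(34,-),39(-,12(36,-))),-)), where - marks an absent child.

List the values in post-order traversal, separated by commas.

Post-order visits the left subtree, then the right subtree, then the node.
At 26: go left to 32.
  At 32: go left to 1.
    At 1: go left to 14.
      14 is a leaf — visit 14.
    At 1: go right to 33.
      33 is a leaf — visit 33.
    Visit 1.
  At 32: no right child.
  Visit 32.
At 26: go right to 10.
  At 10: go left to 4.
    At 4: go left to 35.
      At 35: go left to 34.
        34 is a leaf — visit 34.
      At 35: no right child.
      Visit 35.
    At 4: go right to 39.
      At 39: no left child.
      At 39: go right to 12.
        At 12: go left to 36.
          36 is a leaf — visit 36.
        At 12: no right child.
        Visit 12.
      Visit 39.
    Visit 4.
  At 10: no right child.
  Visit 10.
Visit 26.

14, 33, 1, 32, 34, 35, 36, 12, 39, 4, 10, 26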